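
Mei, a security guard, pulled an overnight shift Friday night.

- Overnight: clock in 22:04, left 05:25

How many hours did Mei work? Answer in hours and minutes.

7 h 21 min

Overnight: 22:04 → midnight = 1 h 56 min; midnight → 05:25 = 5 h 25 min; span 7 h 21 min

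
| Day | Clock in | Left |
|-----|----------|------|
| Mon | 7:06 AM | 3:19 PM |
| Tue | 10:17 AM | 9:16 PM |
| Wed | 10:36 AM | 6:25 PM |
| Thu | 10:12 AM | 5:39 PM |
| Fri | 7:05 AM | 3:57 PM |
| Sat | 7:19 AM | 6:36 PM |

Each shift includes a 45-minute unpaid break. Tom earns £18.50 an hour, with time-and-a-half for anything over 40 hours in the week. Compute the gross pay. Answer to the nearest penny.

£1020.74

Mon: 7:06 AM–3:19 PM = 8 h 13 min; less 45 min break → 7 h 28 min
Tue: 10:17 AM–9:16 PM = 10 h 59 min; less 45 min break → 10 h 14 min
Wed: 10:36 AM–6:25 PM = 7 h 49 min; less 45 min break → 7 h 4 min
Thu: 10:12 AM–5:39 PM = 7 h 27 min; less 45 min break → 6 h 42 min
Fri: 7:05 AM–3:57 PM = 8 h 52 min; less 45 min break → 8 h 7 min
Sat: 7:19 AM–6:36 PM = 11 h 17 min; less 45 min break → 10 h 32 min
Total worked: 50 h 7 min = 3007 min.
Regular 40 h 0 min = 2400 min at £18.50/h; overtime 10 h 7 min = 607 min at £27.75/h.
Pay = (2400 × £18.50 + 607 × £27.75) ÷ 60 = £1020.74.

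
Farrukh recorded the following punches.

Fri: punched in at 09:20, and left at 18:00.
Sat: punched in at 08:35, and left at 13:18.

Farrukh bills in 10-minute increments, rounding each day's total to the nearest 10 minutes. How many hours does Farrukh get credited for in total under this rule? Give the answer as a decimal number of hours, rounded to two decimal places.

Fri: 09:20–18:00 = 8 h 40 min → rounds to 8 h 40 min
Sat: 08:35–13:18 = 4 h 43 min → rounds to 4 h 40 min
Total credited: 13 h 20 min.

13.33 hours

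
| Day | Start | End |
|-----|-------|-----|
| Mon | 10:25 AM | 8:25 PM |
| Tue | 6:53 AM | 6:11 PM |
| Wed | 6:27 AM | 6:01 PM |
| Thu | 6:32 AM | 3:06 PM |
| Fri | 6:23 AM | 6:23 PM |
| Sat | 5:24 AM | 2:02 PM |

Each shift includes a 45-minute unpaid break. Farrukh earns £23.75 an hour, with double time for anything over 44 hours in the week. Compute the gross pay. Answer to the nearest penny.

£1689.42

Mon: 10:25 AM–8:25 PM = 10 h 0 min; less 45 min break → 9 h 15 min
Tue: 6:53 AM–6:11 PM = 11 h 18 min; less 45 min break → 10 h 33 min
Wed: 6:27 AM–6:01 PM = 11 h 34 min; less 45 min break → 10 h 49 min
Thu: 6:32 AM–3:06 PM = 8 h 34 min; less 45 min break → 7 h 49 min
Fri: 6:23 AM–6:23 PM = 12 h 0 min; less 45 min break → 11 h 15 min
Sat: 5:24 AM–2:02 PM = 8 h 38 min; less 45 min break → 7 h 53 min
Total worked: 57 h 34 min = 3454 min.
Regular 44 h 0 min = 2640 min at £23.75/h; overtime 13 h 34 min = 814 min at £47.50/h.
Pay = (2640 × £23.75 + 814 × £47.50) ÷ 60 = £1689.42.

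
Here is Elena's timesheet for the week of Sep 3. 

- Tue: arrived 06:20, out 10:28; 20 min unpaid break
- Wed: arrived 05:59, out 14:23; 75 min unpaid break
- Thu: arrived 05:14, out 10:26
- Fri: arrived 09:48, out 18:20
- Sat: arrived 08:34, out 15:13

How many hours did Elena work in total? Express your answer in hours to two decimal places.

Tue: 06:20–10:28 = 4 h 8 min; less 20 min break → 3 h 48 min
Wed: 05:59–14:23 = 8 h 24 min; less 75 min break → 7 h 9 min
Thu: 05:14–10:26 = 5 h 12 min
Fri: 09:48–18:20 = 8 h 32 min
Sat: 08:34–15:13 = 6 h 39 min
Total: 3 h 48 min + 7 h 9 min + 5 h 12 min + 8 h 32 min + 6 h 39 min = 31 h 20 min.

31.33 hours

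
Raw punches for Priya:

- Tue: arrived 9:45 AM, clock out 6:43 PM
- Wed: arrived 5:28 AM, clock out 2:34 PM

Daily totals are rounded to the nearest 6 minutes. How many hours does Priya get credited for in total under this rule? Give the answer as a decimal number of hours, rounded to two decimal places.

18.10 hours

Tue: 9:45 AM–6:43 PM = 8 h 58 min → rounds to 9 h 0 min
Wed: 5:28 AM–2:34 PM = 9 h 6 min → rounds to 9 h 6 min
Total credited: 18 h 6 min.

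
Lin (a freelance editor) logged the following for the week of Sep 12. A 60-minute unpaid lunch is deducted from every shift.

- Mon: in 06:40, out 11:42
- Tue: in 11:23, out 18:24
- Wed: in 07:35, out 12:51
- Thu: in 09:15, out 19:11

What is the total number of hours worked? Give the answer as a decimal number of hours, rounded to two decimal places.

23.25 hours

Mon: 06:40–11:42 = 5 h 2 min; less 60 min break → 4 h 2 min
Tue: 11:23–18:24 = 7 h 1 min; less 60 min break → 6 h 1 min
Wed: 07:35–12:51 = 5 h 16 min; less 60 min break → 4 h 16 min
Thu: 09:15–19:11 = 9 h 56 min; less 60 min break → 8 h 56 min
Total: 4 h 2 min + 6 h 1 min + 4 h 16 min + 8 h 56 min = 23 h 15 min.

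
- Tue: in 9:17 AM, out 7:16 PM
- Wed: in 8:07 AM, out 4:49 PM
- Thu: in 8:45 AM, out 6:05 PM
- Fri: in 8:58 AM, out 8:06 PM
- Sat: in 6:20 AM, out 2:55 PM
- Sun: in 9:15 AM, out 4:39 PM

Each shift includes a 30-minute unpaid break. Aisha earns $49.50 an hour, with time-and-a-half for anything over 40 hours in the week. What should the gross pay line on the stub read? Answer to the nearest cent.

$2880.90

Tue: 9:17 AM–7:16 PM = 9 h 59 min; less 30 min break → 9 h 29 min
Wed: 8:07 AM–4:49 PM = 8 h 42 min; less 30 min break → 8 h 12 min
Thu: 8:45 AM–6:05 PM = 9 h 20 min; less 30 min break → 8 h 50 min
Fri: 8:58 AM–8:06 PM = 11 h 8 min; less 30 min break → 10 h 38 min
Sat: 6:20 AM–2:55 PM = 8 h 35 min; less 30 min break → 8 h 5 min
Sun: 9:15 AM–4:39 PM = 7 h 24 min; less 30 min break → 6 h 54 min
Total worked: 52 h 8 min = 3128 min.
Regular 40 h 0 min = 2400 min at $49.50/h; overtime 12 h 8 min = 728 min at $74.25/h.
Pay = (2400 × $49.50 + 728 × $74.25) ÷ 60 = $2880.90.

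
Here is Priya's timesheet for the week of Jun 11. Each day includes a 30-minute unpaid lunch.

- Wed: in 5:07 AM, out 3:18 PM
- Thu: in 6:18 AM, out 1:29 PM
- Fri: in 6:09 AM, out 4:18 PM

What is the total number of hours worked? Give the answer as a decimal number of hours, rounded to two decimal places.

Wed: 5:07 AM–3:18 PM = 10 h 11 min; less 30 min break → 9 h 41 min
Thu: 6:18 AM–1:29 PM = 7 h 11 min; less 30 min break → 6 h 41 min
Fri: 6:09 AM–4:18 PM = 10 h 9 min; less 30 min break → 9 h 39 min
Total: 9 h 41 min + 6 h 41 min + 9 h 39 min = 26 h 1 min.

26.02 hours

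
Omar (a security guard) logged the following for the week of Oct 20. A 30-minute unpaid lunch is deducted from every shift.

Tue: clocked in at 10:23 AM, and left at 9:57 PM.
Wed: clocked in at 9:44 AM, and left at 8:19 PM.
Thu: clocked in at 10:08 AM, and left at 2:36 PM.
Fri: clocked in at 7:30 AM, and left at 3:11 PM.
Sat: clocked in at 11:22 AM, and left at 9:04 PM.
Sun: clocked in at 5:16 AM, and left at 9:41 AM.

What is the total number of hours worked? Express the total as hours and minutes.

Tue: 10:23 AM–9:57 PM = 11 h 34 min; less 30 min break → 11 h 4 min
Wed: 9:44 AM–8:19 PM = 10 h 35 min; less 30 min break → 10 h 5 min
Thu: 10:08 AM–2:36 PM = 4 h 28 min; less 30 min break → 3 h 58 min
Fri: 7:30 AM–3:11 PM = 7 h 41 min; less 30 min break → 7 h 11 min
Sat: 11:22 AM–9:04 PM = 9 h 42 min; less 30 min break → 9 h 12 min
Sun: 5:16 AM–9:41 AM = 4 h 25 min; less 30 min break → 3 h 55 min
Total: 11 h 4 min + 10 h 5 min + 3 h 58 min + 7 h 11 min + 9 h 12 min + 3 h 55 min = 45 h 25 min.

45 h 25 min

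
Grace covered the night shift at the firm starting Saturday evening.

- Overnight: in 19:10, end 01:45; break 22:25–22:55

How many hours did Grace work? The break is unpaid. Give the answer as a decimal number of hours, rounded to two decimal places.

6.08 hours

Overnight: 19:10 → midnight = 4 h 50 min; midnight → 01:45 = 1 h 45 min; span 6 h 35 min; less 30 min break → 6 h 5 min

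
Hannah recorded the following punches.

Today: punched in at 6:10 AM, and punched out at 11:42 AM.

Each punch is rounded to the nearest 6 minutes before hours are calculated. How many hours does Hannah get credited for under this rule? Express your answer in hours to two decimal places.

5.50 hours

Today: in 6:10 AM→6:12 AM, out 11:42 AM→11:42 AM; 5 h 30 min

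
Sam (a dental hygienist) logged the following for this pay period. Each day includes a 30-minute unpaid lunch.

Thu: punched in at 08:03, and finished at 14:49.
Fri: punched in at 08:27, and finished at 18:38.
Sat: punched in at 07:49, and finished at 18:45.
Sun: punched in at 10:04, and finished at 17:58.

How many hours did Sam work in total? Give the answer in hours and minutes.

Thu: 08:03–14:49 = 6 h 46 min; less 30 min break → 6 h 16 min
Fri: 08:27–18:38 = 10 h 11 min; less 30 min break → 9 h 41 min
Sat: 07:49–18:45 = 10 h 56 min; less 30 min break → 10 h 26 min
Sun: 10:04–17:58 = 7 h 54 min; less 30 min break → 7 h 24 min
Total: 6 h 16 min + 9 h 41 min + 10 h 26 min + 7 h 24 min = 33 h 47 min.

33 h 47 min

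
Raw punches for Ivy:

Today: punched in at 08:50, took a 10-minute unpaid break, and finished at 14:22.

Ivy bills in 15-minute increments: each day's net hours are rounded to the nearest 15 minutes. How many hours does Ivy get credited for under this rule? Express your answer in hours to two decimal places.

5.25 hours

Today: 08:50–14:22 = 5 h 32 min − 10 min = 5 h 22 min → rounds to 5 h 15 min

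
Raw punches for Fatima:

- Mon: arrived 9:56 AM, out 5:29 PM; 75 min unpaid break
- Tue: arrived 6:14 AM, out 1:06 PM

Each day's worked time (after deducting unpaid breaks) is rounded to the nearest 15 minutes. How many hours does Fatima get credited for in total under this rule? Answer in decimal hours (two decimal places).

Mon: 9:56 AM–5:29 PM = 7 h 33 min − 75 min = 6 h 18 min → rounds to 6 h 15 min
Tue: 6:14 AM–1:06 PM = 6 h 52 min → rounds to 6 h 45 min
Total credited: 13 h 0 min.

13.00 hours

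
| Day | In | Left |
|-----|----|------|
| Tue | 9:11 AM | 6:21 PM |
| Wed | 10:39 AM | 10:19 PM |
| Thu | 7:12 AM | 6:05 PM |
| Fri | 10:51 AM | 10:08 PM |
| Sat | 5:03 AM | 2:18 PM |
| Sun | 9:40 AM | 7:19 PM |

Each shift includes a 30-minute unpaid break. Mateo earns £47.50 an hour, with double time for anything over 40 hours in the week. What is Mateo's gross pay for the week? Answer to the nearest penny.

Tue: 9:11 AM–6:21 PM = 9 h 10 min; less 30 min break → 8 h 40 min
Wed: 10:39 AM–10:19 PM = 11 h 40 min; less 30 min break → 11 h 10 min
Thu: 7:12 AM–6:05 PM = 10 h 53 min; less 30 min break → 10 h 23 min
Fri: 10:51 AM–10:08 PM = 11 h 17 min; less 30 min break → 10 h 47 min
Sat: 5:03 AM–2:18 PM = 9 h 15 min; less 30 min break → 8 h 45 min
Sun: 9:40 AM–7:19 PM = 9 h 39 min; less 30 min break → 9 h 9 min
Total worked: 58 h 54 min = 3534 min.
Regular 40 h 0 min = 2400 min at £47.50/h; overtime 18 h 54 min = 1134 min at £95.00/h.
Pay = (2400 × £47.50 + 1134 × £95.00) ÷ 60 = £3695.50.

£3695.50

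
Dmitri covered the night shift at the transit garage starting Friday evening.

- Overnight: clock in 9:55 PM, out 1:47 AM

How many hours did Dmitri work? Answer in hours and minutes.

3 h 52 min

Overnight: 9:55 PM → midnight = 2 h 5 min; midnight → 1:47 AM = 1 h 47 min; span 3 h 52 min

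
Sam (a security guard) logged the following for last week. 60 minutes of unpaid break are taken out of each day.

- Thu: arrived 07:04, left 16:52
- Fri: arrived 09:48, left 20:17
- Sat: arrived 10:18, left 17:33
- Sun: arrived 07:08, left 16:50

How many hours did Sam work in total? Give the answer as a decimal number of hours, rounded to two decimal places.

33.23 hours

Thu: 07:04–16:52 = 9 h 48 min; less 60 min break → 8 h 48 min
Fri: 09:48–20:17 = 10 h 29 min; less 60 min break → 9 h 29 min
Sat: 10:18–17:33 = 7 h 15 min; less 60 min break → 6 h 15 min
Sun: 07:08–16:50 = 9 h 42 min; less 60 min break → 8 h 42 min
Total: 8 h 48 min + 9 h 29 min + 6 h 15 min + 8 h 42 min = 33 h 14 min.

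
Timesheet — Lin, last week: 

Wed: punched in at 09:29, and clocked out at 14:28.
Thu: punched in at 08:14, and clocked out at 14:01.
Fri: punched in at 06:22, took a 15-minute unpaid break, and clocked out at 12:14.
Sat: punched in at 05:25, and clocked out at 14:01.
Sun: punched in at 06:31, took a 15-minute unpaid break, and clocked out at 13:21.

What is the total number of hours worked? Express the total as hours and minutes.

31 h 34 min

Wed: 09:29–14:28 = 4 h 59 min
Thu: 08:14–14:01 = 5 h 47 min
Fri: 06:22–12:14 = 5 h 52 min; less 15 min break → 5 h 37 min
Sat: 05:25–14:01 = 8 h 36 min
Sun: 06:31–13:21 = 6 h 50 min; less 15 min break → 6 h 35 min
Total: 4 h 59 min + 5 h 47 min + 5 h 37 min + 8 h 36 min + 6 h 35 min = 31 h 34 min.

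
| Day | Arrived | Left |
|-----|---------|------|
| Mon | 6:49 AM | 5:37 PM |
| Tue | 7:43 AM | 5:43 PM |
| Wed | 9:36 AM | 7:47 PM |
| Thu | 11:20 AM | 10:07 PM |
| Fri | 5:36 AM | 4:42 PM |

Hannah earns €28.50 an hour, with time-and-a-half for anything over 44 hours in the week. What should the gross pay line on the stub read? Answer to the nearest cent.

€1633.05

Mon: 6:49 AM–5:37 PM = 10 h 48 min
Tue: 7:43 AM–5:43 PM = 10 h 0 min
Wed: 9:36 AM–7:47 PM = 10 h 11 min
Thu: 11:20 AM–10:07 PM = 10 h 47 min
Fri: 5:36 AM–4:42 PM = 11 h 6 min
Total worked: 52 h 52 min = 3172 min.
Regular 44 h 0 min = 2640 min at €28.50/h; overtime 8 h 52 min = 532 min at €42.75/h.
Pay = (2640 × €28.50 + 532 × €42.75) ÷ 60 = €1633.05.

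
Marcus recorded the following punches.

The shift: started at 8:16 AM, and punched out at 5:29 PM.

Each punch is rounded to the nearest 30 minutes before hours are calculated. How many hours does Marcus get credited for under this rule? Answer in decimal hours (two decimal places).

The shift: in 8:16 AM→8:30 AM, out 5:29 PM→5:30 PM; 9 h 0 min

9.00 hours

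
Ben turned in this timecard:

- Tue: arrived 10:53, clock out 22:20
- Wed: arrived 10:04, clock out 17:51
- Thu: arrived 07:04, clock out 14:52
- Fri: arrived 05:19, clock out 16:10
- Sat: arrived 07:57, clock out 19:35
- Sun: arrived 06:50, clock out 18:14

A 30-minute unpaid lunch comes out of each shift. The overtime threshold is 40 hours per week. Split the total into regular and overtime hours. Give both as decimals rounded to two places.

Regular 40.00 hours, overtime 17.92 hours

Tue: 10:53–22:20 = 11 h 27 min; less 30 min break → 10 h 57 min
Wed: 10:04–17:51 = 7 h 47 min; less 30 min break → 7 h 17 min
Thu: 07:04–14:52 = 7 h 48 min; less 30 min break → 7 h 18 min
Fri: 05:19–16:10 = 10 h 51 min; less 30 min break → 10 h 21 min
Sat: 07:57–19:35 = 11 h 38 min; less 30 min break → 11 h 8 min
Sun: 06:50–18:14 = 11 h 24 min; less 30 min break → 10 h 54 min
Total worked: 57 h 55 min = 57.92 h.
Threshold 40 h → overtime 17 h 55 min, regular 40 h 0 min.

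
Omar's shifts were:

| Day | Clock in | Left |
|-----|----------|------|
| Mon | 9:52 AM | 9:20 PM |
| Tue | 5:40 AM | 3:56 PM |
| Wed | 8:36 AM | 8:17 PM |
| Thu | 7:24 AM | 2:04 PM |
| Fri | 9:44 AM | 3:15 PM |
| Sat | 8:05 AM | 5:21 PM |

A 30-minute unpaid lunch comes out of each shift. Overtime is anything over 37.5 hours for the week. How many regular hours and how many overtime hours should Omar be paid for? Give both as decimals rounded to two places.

Mon: 9:52 AM–9:20 PM = 11 h 28 min; less 30 min break → 10 h 58 min
Tue: 5:40 AM–3:56 PM = 10 h 16 min; less 30 min break → 9 h 46 min
Wed: 8:36 AM–8:17 PM = 11 h 41 min; less 30 min break → 11 h 11 min
Thu: 7:24 AM–2:04 PM = 6 h 40 min; less 30 min break → 6 h 10 min
Fri: 9:44 AM–3:15 PM = 5 h 31 min; less 30 min break → 5 h 1 min
Sat: 8:05 AM–5:21 PM = 9 h 16 min; less 30 min break → 8 h 46 min
Total worked: 51 h 52 min = 51.87 h.
Threshold 37.5 h → overtime 14 h 22 min, regular 37 h 30 min.

Regular 37.50 hours, overtime 14.37 hours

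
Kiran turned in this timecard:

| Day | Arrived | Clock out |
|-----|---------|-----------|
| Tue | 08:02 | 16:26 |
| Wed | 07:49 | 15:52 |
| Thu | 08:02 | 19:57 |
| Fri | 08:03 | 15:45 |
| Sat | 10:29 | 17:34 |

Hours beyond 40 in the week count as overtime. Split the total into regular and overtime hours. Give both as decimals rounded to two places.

Regular 40.00 hours, overtime 3.15 hours

Tue: 08:02–16:26 = 8 h 24 min
Wed: 07:49–15:52 = 8 h 3 min
Thu: 08:02–19:57 = 11 h 55 min
Fri: 08:03–15:45 = 7 h 42 min
Sat: 10:29–17:34 = 7 h 5 min
Total worked: 43 h 9 min = 43.15 h.
Threshold 40 h → overtime 3 h 9 min, regular 40 h 0 min.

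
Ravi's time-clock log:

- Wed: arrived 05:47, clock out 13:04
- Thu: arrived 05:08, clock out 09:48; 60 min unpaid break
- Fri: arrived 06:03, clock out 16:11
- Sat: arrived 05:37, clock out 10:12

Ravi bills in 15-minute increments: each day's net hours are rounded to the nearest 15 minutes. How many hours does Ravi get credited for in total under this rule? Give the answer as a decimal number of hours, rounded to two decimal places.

25.75 hours

Wed: 05:47–13:04 = 7 h 17 min → rounds to 7 h 15 min
Thu: 05:08–09:48 = 4 h 40 min − 60 min = 3 h 40 min → rounds to 3 h 45 min
Fri: 06:03–16:11 = 10 h 8 min → rounds to 10 h 15 min
Sat: 05:37–10:12 = 4 h 35 min → rounds to 4 h 30 min
Total credited: 25 h 45 min.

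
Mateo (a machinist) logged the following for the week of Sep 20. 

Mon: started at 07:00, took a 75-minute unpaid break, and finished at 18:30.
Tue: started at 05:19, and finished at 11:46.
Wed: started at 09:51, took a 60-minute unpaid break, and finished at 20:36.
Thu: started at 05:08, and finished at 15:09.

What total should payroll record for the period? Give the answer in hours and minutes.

Mon: 07:00–18:30 = 11 h 30 min; less 75 min break → 10 h 15 min
Tue: 05:19–11:46 = 6 h 27 min
Wed: 09:51–20:36 = 10 h 45 min; less 60 min break → 9 h 45 min
Thu: 05:08–15:09 = 10 h 1 min
Total: 10 h 15 min + 6 h 27 min + 9 h 45 min + 10 h 1 min = 36 h 28 min.

36 h 28 min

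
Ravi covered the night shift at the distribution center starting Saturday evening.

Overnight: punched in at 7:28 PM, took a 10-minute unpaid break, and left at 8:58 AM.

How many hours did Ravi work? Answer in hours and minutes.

Overnight: 7:28 PM → midnight = 4 h 32 min; midnight → 8:58 AM = 8 h 58 min; span 13 h 30 min; less 10 min break → 13 h 20 min

13 h 20 min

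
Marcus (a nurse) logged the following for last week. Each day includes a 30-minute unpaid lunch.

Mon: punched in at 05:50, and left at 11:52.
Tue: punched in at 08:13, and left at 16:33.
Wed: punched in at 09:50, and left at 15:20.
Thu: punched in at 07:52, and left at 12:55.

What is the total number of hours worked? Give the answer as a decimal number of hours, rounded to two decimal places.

22.92 hours

Mon: 05:50–11:52 = 6 h 2 min; less 30 min break → 5 h 32 min
Tue: 08:13–16:33 = 8 h 20 min; less 30 min break → 7 h 50 min
Wed: 09:50–15:20 = 5 h 30 min; less 30 min break → 5 h 0 min
Thu: 07:52–12:55 = 5 h 3 min; less 30 min break → 4 h 33 min
Total: 5 h 32 min + 7 h 50 min + 5 h 0 min + 4 h 33 min = 22 h 55 min.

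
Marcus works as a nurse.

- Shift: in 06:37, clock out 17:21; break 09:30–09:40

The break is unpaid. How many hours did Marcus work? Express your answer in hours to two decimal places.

10.57 hours

Shift: 06:37–17:21 = 10 h 44 min; less 10 min break → 10 h 34 min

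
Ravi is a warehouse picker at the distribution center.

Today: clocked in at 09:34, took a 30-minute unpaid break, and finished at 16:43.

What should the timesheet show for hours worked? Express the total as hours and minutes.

Today: 09:34–16:43 = 7 h 9 min; less 30 min break → 6 h 39 min

6 h 39 min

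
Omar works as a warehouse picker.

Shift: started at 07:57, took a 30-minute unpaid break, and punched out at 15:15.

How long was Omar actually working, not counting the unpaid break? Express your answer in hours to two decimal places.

Shift: 07:57–15:15 = 7 h 18 min; less 30 min break → 6 h 48 min

6.80 hours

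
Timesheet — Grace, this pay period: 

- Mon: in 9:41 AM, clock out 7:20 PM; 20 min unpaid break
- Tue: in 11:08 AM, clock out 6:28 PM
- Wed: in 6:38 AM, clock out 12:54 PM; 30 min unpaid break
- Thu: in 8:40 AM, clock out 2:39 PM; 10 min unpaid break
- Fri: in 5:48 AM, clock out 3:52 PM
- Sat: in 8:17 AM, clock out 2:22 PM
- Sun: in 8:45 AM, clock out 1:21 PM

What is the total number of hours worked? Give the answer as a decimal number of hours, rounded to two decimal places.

48.98 hours

Mon: 9:41 AM–7:20 PM = 9 h 39 min; less 20 min break → 9 h 19 min
Tue: 11:08 AM–6:28 PM = 7 h 20 min
Wed: 6:38 AM–12:54 PM = 6 h 16 min; less 30 min break → 5 h 46 min
Thu: 8:40 AM–2:39 PM = 5 h 59 min; less 10 min break → 5 h 49 min
Fri: 5:48 AM–3:52 PM = 10 h 4 min
Sat: 8:17 AM–2:22 PM = 6 h 5 min
Sun: 8:45 AM–1:21 PM = 4 h 36 min
Total: 9 h 19 min + 7 h 20 min + 5 h 46 min + 5 h 49 min + 10 h 4 min + 6 h 5 min + 4 h 36 min = 48 h 59 min.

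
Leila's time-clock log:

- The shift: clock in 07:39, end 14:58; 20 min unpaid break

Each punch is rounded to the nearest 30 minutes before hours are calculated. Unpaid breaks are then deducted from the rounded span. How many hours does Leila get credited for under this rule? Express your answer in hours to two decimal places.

The shift: in 07:39→07:30, out 14:58→15:00; 7 h 30 min − 20 min = 7 h 10 min

7.17 hours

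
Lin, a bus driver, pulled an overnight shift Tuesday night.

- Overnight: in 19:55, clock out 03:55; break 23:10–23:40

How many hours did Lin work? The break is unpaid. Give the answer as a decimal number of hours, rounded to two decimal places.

7.50 hours

Overnight: 19:55 → midnight = 4 h 5 min; midnight → 03:55 = 3 h 55 min; span 8 h 0 min; less 30 min break → 7 h 30 min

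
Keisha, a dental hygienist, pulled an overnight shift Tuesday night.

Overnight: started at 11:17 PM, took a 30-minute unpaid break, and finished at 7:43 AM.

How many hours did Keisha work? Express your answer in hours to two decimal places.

Overnight: 11:17 PM → midnight = 0 h 43 min; midnight → 7:43 AM = 7 h 43 min; span 8 h 26 min; less 30 min break → 7 h 56 min

7.93 hours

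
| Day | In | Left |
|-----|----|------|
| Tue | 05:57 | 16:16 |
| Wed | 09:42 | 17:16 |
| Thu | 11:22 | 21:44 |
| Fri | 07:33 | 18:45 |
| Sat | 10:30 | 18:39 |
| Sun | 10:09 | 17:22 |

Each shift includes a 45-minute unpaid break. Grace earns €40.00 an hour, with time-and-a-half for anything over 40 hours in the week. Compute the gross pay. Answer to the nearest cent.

€2219.00

Tue: 05:57–16:16 = 10 h 19 min; less 45 min break → 9 h 34 min
Wed: 09:42–17:16 = 7 h 34 min; less 45 min break → 6 h 49 min
Thu: 11:22–21:44 = 10 h 22 min; less 45 min break → 9 h 37 min
Fri: 07:33–18:45 = 11 h 12 min; less 45 min break → 10 h 27 min
Sat: 10:30–18:39 = 8 h 9 min; less 45 min break → 7 h 24 min
Sun: 10:09–17:22 = 7 h 13 min; less 45 min break → 6 h 28 min
Total worked: 50 h 19 min = 3019 min.
Regular 40 h 0 min = 2400 min at €40.00/h; overtime 10 h 19 min = 619 min at €60.00/h.
Pay = (2400 × €40.00 + 619 × €60.00) ÷ 60 = €2219.00.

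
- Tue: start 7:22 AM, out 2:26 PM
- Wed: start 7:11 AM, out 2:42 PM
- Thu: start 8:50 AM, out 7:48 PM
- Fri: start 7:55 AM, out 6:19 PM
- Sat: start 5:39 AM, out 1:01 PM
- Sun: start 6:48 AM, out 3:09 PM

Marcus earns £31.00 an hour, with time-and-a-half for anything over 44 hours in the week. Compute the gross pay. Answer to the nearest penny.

£1720.50

Tue: 7:22 AM–2:26 PM = 7 h 4 min
Wed: 7:11 AM–2:42 PM = 7 h 31 min
Thu: 8:50 AM–7:48 PM = 10 h 58 min
Fri: 7:55 AM–6:19 PM = 10 h 24 min
Sat: 5:39 AM–1:01 PM = 7 h 22 min
Sun: 6:48 AM–3:09 PM = 8 h 21 min
Total worked: 51 h 40 min = 3100 min.
Regular 44 h 0 min = 2640 min at £31.00/h; overtime 7 h 40 min = 460 min at £46.50/h.
Pay = (2640 × £31.00 + 460 × £46.50) ÷ 60 = £1720.50.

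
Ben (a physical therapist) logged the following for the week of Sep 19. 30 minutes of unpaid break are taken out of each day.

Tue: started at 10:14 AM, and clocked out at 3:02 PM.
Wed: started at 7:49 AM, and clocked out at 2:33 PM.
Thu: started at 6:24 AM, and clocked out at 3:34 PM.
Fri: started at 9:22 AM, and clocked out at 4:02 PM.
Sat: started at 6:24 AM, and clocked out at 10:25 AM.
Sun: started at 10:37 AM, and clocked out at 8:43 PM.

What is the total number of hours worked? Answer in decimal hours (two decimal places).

38.48 hours

Tue: 10:14 AM–3:02 PM = 4 h 48 min; less 30 min break → 4 h 18 min
Wed: 7:49 AM–2:33 PM = 6 h 44 min; less 30 min break → 6 h 14 min
Thu: 6:24 AM–3:34 PM = 9 h 10 min; less 30 min break → 8 h 40 min
Fri: 9:22 AM–4:02 PM = 6 h 40 min; less 30 min break → 6 h 10 min
Sat: 6:24 AM–10:25 AM = 4 h 1 min; less 30 min break → 3 h 31 min
Sun: 10:37 AM–8:43 PM = 10 h 6 min; less 30 min break → 9 h 36 min
Total: 4 h 18 min + 6 h 14 min + 8 h 40 min + 6 h 10 min + 3 h 31 min + 9 h 36 min = 38 h 29 min.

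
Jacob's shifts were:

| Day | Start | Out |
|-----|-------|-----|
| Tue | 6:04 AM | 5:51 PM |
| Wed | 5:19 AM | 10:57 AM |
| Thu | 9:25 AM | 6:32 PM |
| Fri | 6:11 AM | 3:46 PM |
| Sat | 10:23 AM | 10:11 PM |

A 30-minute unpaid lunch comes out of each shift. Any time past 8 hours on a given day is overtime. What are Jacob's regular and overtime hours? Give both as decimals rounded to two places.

Regular 37.13 hours, overtime 8.28 hours

Tue: 6:04 AM–5:51 PM = 11 h 47 min; less 30 min break → 11 h 17 min
Wed: 5:19 AM–10:57 AM = 5 h 38 min; less 30 min break → 5 h 8 min
Thu: 9:25 AM–6:32 PM = 9 h 7 min; less 30 min break → 8 h 37 min
Fri: 6:11 AM–3:46 PM = 9 h 35 min; less 30 min break → 9 h 5 min
Sat: 10:23 AM–10:11 PM = 11 h 48 min; less 30 min break → 11 h 18 min
Tue reg 8 h 0 min / OT 3 h 17 min; Wed reg 5 h 8 min / OT 0 h 0 min; Thu reg 8 h 0 min / OT 0 h 37 min; Fri reg 8 h 0 min / OT 1 h 5 min; Sat reg 8 h 0 min / OT 3 h 18 min.
Totals: regular 37 h 8 min, overtime 8 h 17 min.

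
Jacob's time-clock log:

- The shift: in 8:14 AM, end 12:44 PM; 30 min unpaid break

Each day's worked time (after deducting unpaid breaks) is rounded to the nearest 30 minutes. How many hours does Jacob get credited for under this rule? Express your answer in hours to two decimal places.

The shift: 8:14 AM–12:44 PM = 4 h 30 min − 30 min = 4 h 0 min → rounds to 4 h 0 min

4.00 hours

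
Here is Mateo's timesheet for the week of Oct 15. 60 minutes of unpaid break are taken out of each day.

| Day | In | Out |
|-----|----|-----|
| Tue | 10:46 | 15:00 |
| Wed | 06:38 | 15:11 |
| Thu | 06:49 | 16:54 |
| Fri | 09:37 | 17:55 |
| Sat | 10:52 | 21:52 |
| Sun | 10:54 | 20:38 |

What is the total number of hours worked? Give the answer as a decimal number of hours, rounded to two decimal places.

Tue: 10:46–15:00 = 4 h 14 min; less 60 min break → 3 h 14 min
Wed: 06:38–15:11 = 8 h 33 min; less 60 min break → 7 h 33 min
Thu: 06:49–16:54 = 10 h 5 min; less 60 min break → 9 h 5 min
Fri: 09:37–17:55 = 8 h 18 min; less 60 min break → 7 h 18 min
Sat: 10:52–21:52 = 11 h 0 min; less 60 min break → 10 h 0 min
Sun: 10:54–20:38 = 9 h 44 min; less 60 min break → 8 h 44 min
Total: 3 h 14 min + 7 h 33 min + 9 h 5 min + 7 h 18 min + 10 h 0 min + 8 h 44 min = 45 h 54 min.

45.90 hours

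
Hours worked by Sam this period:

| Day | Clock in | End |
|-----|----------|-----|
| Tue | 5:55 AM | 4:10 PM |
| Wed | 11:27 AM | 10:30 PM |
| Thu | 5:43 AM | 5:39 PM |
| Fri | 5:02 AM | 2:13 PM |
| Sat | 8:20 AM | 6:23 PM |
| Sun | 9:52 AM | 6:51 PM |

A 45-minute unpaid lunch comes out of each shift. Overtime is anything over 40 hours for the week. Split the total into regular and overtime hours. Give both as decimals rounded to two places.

Tue: 5:55 AM–4:10 PM = 10 h 15 min; less 45 min break → 9 h 30 min
Wed: 11:27 AM–10:30 PM = 11 h 3 min; less 45 min break → 10 h 18 min
Thu: 5:43 AM–5:39 PM = 11 h 56 min; less 45 min break → 11 h 11 min
Fri: 5:02 AM–2:13 PM = 9 h 11 min; less 45 min break → 8 h 26 min
Sat: 8:20 AM–6:23 PM = 10 h 3 min; less 45 min break → 9 h 18 min
Sun: 9:52 AM–6:51 PM = 8 h 59 min; less 45 min break → 8 h 14 min
Total worked: 56 h 57 min = 56.95 h.
Threshold 40 h → overtime 16 h 57 min, regular 40 h 0 min.

Regular 40.00 hours, overtime 16.95 hours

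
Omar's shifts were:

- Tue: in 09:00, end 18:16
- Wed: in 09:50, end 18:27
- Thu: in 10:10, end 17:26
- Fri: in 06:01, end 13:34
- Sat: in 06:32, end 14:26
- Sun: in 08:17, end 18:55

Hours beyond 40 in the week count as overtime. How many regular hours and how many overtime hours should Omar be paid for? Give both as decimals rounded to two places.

Tue: 09:00–18:16 = 9 h 16 min
Wed: 09:50–18:27 = 8 h 37 min
Thu: 10:10–17:26 = 7 h 16 min
Fri: 06:01–13:34 = 7 h 33 min
Sat: 06:32–14:26 = 7 h 54 min
Sun: 08:17–18:55 = 10 h 38 min
Total worked: 51 h 14 min = 51.23 h.
Threshold 40 h → overtime 11 h 14 min, regular 40 h 0 min.

Regular 40.00 hours, overtime 11.23 hours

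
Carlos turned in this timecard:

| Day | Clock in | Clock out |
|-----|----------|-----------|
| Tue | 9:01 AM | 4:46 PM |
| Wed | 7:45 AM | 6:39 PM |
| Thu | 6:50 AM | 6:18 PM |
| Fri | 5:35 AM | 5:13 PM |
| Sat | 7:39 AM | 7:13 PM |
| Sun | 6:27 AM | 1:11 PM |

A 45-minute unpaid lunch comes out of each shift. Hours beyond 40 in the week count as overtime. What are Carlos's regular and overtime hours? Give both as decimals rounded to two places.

Regular 40.00 hours, overtime 15.55 hours

Tue: 9:01 AM–4:46 PM = 7 h 45 min; less 45 min break → 7 h 0 min
Wed: 7:45 AM–6:39 PM = 10 h 54 min; less 45 min break → 10 h 9 min
Thu: 6:50 AM–6:18 PM = 11 h 28 min; less 45 min break → 10 h 43 min
Fri: 5:35 AM–5:13 PM = 11 h 38 min; less 45 min break → 10 h 53 min
Sat: 7:39 AM–7:13 PM = 11 h 34 min; less 45 min break → 10 h 49 min
Sun: 6:27 AM–1:11 PM = 6 h 44 min; less 45 min break → 5 h 59 min
Total worked: 55 h 33 min = 55.55 h.
Threshold 40 h → overtime 15 h 33 min, regular 40 h 0 min.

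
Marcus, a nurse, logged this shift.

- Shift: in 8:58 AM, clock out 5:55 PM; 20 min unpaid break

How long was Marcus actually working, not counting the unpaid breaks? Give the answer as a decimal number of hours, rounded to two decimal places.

Shift: 8:58 AM–5:55 PM = 8 h 57 min; less 20 min break → 8 h 37 min

8.62 hours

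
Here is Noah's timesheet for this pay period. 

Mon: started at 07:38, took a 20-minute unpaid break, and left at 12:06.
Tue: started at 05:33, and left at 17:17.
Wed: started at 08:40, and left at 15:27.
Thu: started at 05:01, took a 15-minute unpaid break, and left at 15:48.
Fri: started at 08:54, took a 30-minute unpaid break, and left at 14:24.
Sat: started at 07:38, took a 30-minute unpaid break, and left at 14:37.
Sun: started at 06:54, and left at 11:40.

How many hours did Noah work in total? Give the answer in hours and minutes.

49 h 26 min

Mon: 07:38–12:06 = 4 h 28 min; less 20 min break → 4 h 8 min
Tue: 05:33–17:17 = 11 h 44 min
Wed: 08:40–15:27 = 6 h 47 min
Thu: 05:01–15:48 = 10 h 47 min; less 15 min break → 10 h 32 min
Fri: 08:54–14:24 = 5 h 30 min; less 30 min break → 5 h 0 min
Sat: 07:38–14:37 = 6 h 59 min; less 30 min break → 6 h 29 min
Sun: 06:54–11:40 = 4 h 46 min
Total: 4 h 8 min + 11 h 44 min + 6 h 47 min + 10 h 32 min + 5 h 0 min + 6 h 29 min + 4 h 46 min = 49 h 26 min.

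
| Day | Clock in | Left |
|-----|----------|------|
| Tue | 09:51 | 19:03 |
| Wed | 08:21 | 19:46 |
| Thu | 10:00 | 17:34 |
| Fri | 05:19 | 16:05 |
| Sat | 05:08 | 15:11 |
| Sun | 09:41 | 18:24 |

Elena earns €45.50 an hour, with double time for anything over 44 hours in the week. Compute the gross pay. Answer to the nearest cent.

Tue: 09:51–19:03 = 9 h 12 min
Wed: 08:21–19:46 = 11 h 25 min
Thu: 10:00–17:34 = 7 h 34 min
Fri: 05:19–16:05 = 10 h 46 min
Sat: 05:08–15:11 = 10 h 3 min
Sun: 09:41–18:24 = 8 h 43 min
Total worked: 57 h 43 min = 3463 min.
Regular 44 h 0 min = 2640 min at €45.50/h; overtime 13 h 43 min = 823 min at €91.00/h.
Pay = (2640 × €45.50 + 823 × €91.00) ÷ 60 = €3250.22.

€3250.22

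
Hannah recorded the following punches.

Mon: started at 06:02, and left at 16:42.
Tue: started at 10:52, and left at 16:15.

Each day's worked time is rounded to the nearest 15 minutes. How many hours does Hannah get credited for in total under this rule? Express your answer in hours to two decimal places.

Mon: 06:02–16:42 = 10 h 40 min → rounds to 10 h 45 min
Tue: 10:52–16:15 = 5 h 23 min → rounds to 5 h 30 min
Total credited: 16 h 15 min.

16.25 hours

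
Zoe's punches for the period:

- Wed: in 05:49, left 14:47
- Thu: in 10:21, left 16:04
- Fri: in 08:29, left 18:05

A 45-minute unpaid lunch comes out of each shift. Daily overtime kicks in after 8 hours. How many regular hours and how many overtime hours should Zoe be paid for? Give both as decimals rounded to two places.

Wed: 05:49–14:47 = 8 h 58 min; less 45 min break → 8 h 13 min
Thu: 10:21–16:04 = 5 h 43 min; less 45 min break → 4 h 58 min
Fri: 08:29–18:05 = 9 h 36 min; less 45 min break → 8 h 51 min
Wed reg 8 h 0 min / OT 0 h 13 min; Thu reg 4 h 58 min / OT 0 h 0 min; Fri reg 8 h 0 min / OT 0 h 51 min.
Totals: regular 20 h 58 min, overtime 1 h 4 min.

Regular 20.97 hours, overtime 1.07 hours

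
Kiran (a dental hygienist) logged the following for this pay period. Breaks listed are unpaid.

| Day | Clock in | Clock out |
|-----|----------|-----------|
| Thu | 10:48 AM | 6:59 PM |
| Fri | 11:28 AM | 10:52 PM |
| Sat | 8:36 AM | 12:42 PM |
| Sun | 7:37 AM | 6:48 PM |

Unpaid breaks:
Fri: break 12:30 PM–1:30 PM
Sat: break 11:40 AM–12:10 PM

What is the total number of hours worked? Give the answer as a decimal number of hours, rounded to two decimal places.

Thu: 10:48 AM–6:59 PM = 8 h 11 min
Fri: 11:28 AM–10:52 PM = 11 h 24 min; less 60 min break → 10 h 24 min
Sat: 8:36 AM–12:42 PM = 4 h 6 min; less 30 min break → 3 h 36 min
Sun: 7:37 AM–6:48 PM = 11 h 11 min
Total: 8 h 11 min + 10 h 24 min + 3 h 36 min + 11 h 11 min = 33 h 22 min.

33.37 hours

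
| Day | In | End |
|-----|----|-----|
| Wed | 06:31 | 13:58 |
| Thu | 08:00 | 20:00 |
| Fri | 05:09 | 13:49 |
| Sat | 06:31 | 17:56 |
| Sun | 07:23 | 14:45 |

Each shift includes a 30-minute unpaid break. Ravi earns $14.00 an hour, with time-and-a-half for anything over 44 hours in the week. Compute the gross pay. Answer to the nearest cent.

Wed: 06:31–13:58 = 7 h 27 min; less 30 min break → 6 h 57 min
Thu: 08:00–20:00 = 12 h 0 min; less 30 min break → 11 h 30 min
Fri: 05:09–13:49 = 8 h 40 min; less 30 min break → 8 h 10 min
Sat: 06:31–17:56 = 11 h 25 min; less 30 min break → 10 h 55 min
Sun: 07:23–14:45 = 7 h 22 min; less 30 min break → 6 h 52 min
Total worked: 44 h 24 min = 2664 min.
Regular 44 h 0 min = 2640 min at $14.00/h; overtime 0 h 24 min = 24 min at $21.00/h.
Pay = (2640 × $14.00 + 24 × $21.00) ÷ 60 = $624.40.

$624.40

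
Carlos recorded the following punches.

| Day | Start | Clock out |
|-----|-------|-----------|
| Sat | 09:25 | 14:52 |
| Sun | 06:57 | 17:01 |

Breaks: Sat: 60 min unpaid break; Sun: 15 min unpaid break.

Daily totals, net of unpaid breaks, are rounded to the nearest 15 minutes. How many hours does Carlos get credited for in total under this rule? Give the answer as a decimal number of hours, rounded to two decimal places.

14.25 hours

Sat: 09:25–14:52 = 5 h 27 min − 60 min = 4 h 27 min → rounds to 4 h 30 min
Sun: 06:57–17:01 = 10 h 4 min − 15 min = 9 h 49 min → rounds to 9 h 45 min
Total credited: 14 h 15 min.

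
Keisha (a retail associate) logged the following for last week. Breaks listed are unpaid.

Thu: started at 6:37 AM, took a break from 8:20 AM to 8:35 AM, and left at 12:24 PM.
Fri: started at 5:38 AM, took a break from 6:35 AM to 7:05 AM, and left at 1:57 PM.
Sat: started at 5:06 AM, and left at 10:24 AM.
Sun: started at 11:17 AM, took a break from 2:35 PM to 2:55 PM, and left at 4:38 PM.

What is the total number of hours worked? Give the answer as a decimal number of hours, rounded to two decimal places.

Thu: 6:37 AM–12:24 PM = 5 h 47 min; less 15 min break → 5 h 32 min
Fri: 5:38 AM–1:57 PM = 8 h 19 min; less 30 min break → 7 h 49 min
Sat: 5:06 AM–10:24 AM = 5 h 18 min
Sun: 11:17 AM–4:38 PM = 5 h 21 min; less 20 min break → 5 h 1 min
Total: 5 h 32 min + 7 h 49 min + 5 h 18 min + 5 h 1 min = 23 h 40 min.

23.67 hours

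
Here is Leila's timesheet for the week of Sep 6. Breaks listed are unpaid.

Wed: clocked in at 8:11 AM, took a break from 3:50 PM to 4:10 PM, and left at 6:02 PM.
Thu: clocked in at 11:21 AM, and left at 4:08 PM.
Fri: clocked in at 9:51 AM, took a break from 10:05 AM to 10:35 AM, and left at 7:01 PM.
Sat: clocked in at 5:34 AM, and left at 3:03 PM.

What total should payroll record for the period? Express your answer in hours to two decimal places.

Wed: 8:11 AM–6:02 PM = 9 h 51 min; less 20 min break → 9 h 31 min
Thu: 11:21 AM–4:08 PM = 4 h 47 min
Fri: 9:51 AM–7:01 PM = 9 h 10 min; less 30 min break → 8 h 40 min
Sat: 5:34 AM–3:03 PM = 9 h 29 min
Total: 9 h 31 min + 4 h 47 min + 8 h 40 min + 9 h 29 min = 32 h 27 min.

32.45 hours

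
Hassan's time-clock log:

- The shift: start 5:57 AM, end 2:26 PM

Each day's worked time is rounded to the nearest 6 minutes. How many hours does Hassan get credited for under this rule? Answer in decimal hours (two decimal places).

The shift: 5:57 AM–2:26 PM = 8 h 29 min → rounds to 8 h 30 min

8.50 hours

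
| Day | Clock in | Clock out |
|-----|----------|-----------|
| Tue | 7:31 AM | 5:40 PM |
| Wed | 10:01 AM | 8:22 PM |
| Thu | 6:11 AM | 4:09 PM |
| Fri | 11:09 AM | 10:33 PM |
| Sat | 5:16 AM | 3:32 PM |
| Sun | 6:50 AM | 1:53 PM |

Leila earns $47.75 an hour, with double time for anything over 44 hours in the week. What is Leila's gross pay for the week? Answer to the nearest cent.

Tue: 7:31 AM–5:40 PM = 10 h 9 min
Wed: 10:01 AM–8:22 PM = 10 h 21 min
Thu: 6:11 AM–4:09 PM = 9 h 58 min
Fri: 11:09 AM–10:33 PM = 11 h 24 min
Sat: 5:16 AM–3:32 PM = 10 h 16 min
Sun: 6:50 AM–1:53 PM = 7 h 3 min
Total worked: 59 h 11 min = 3551 min.
Regular 44 h 0 min = 2640 min at $47.75/h; overtime 15 h 11 min = 911 min at $95.50/h.
Pay = (2640 × $47.75 + 911 × $95.50) ÷ 60 = $3551.01.

$3551.01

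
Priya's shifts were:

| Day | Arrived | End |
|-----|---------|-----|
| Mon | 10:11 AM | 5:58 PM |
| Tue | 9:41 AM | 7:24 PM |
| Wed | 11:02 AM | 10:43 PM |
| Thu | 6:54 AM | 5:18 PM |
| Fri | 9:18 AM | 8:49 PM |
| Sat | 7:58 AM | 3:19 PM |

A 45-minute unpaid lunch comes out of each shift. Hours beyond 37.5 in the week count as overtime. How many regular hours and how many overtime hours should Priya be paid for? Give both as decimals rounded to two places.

Mon: 10:11 AM–5:58 PM = 7 h 47 min; less 45 min break → 7 h 2 min
Tue: 9:41 AM–7:24 PM = 9 h 43 min; less 45 min break → 8 h 58 min
Wed: 11:02 AM–10:43 PM = 11 h 41 min; less 45 min break → 10 h 56 min
Thu: 6:54 AM–5:18 PM = 10 h 24 min; less 45 min break → 9 h 39 min
Fri: 9:18 AM–8:49 PM = 11 h 31 min; less 45 min break → 10 h 46 min
Sat: 7:58 AM–3:19 PM = 7 h 21 min; less 45 min break → 6 h 36 min
Total worked: 53 h 57 min = 53.95 h.
Threshold 37.5 h → overtime 16 h 27 min, regular 37 h 30 min.

Regular 37.50 hours, overtime 16.45 hours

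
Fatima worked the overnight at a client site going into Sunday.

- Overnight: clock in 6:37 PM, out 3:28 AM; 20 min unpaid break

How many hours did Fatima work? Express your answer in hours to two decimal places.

Overnight: 6:37 PM → midnight = 5 h 23 min; midnight → 3:28 AM = 3 h 28 min; span 8 h 51 min; less 20 min break → 8 h 31 min

8.52 hours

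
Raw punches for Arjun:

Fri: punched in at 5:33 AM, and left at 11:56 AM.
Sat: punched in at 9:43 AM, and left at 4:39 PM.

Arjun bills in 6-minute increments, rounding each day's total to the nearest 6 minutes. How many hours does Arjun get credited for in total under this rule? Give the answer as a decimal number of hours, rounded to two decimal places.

Fri: 5:33 AM–11:56 AM = 6 h 23 min → rounds to 6 h 24 min
Sat: 9:43 AM–4:39 PM = 6 h 56 min → rounds to 6 h 54 min
Total credited: 13 h 18 min.

13.30 hours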